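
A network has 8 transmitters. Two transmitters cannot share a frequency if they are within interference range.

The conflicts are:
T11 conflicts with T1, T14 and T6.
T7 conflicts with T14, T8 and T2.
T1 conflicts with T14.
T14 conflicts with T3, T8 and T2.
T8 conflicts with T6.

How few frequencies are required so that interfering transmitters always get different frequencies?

T11, T1, T14 are mutually in conflict, so at least 3 frequencies are needed.
3 frequencies suffice: frequency 1 → {T14, T6}; frequency 2 → {T11, T7, T3}; frequency 3 → {T1, T8, T2}. Every pair that conflicts lands in different frequencies.

3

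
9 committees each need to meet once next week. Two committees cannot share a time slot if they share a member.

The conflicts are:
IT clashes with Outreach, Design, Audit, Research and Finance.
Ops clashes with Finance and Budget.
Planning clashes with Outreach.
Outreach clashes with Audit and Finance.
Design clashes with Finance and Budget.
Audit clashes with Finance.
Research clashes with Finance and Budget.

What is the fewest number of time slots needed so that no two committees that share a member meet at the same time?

IT, Outreach, Audit, Finance pairwise conflict, so at least 4 time slots are needed.
Using 4 time slots: IT=2, Ops=2, Planning=1, Outreach=3, Design=3, Audit=4, Research=3, Finance=1, Budget=1. Each listed conflict is separated.

4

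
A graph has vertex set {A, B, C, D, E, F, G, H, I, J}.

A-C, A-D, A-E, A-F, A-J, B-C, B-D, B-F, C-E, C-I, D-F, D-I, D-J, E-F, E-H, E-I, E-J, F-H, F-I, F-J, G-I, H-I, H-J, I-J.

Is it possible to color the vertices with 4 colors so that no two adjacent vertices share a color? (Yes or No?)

No

E, F, H, I, J form a clique, so at least 5 colors are needed.
So 4 colors are not enough.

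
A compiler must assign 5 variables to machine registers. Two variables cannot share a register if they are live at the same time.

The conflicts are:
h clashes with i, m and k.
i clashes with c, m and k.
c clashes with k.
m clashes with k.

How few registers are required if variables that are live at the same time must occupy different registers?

4

h, i, m, k are mutually in conflict, so at least 4 registers are needed.
4 registers suffice: register 1 → {k}; register 2 → {i}; register 3 → {c, m}; register 4 → {h}. Each listed conflict is separated.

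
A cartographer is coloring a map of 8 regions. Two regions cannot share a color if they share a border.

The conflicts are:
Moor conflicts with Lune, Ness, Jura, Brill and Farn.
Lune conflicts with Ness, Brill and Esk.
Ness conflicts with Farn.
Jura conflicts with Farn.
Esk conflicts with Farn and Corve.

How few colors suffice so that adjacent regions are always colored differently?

3

Moor, Lune, Brill all conflict with each other, so at least 3 colors are needed.
A valid assignment using 3 colors: Moor=1, Lune=2, Ness=3, Jura=3, Brill=3, Esk=1, Farn=2, Corve=2. Each listed conflict is separated.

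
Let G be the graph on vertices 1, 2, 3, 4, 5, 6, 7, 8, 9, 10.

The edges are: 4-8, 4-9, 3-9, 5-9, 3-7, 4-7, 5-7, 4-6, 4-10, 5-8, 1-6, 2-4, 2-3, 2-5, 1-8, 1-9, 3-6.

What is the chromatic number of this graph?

2

2 and 3 are adjacent, so at least 2 colors are needed.
2 colors suffice: 1=red, 2=blue, 3=red, 4=red, 5=red, 6=blue, 7=blue, 8=blue, 9=blue, 10=blue. Every edge joins two different colors.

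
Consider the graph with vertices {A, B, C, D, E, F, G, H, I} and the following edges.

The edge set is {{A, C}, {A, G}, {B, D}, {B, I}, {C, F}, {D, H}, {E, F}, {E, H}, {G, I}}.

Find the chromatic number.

3

The cycle A-C-F-E-H-D-B-I-G-A has odd length 9, so it cannot be 2-colored; at least 3 colors are needed.
3 colors suffice: color 1 → {B, C, G, H}; color 2 → {A, D, F, I}; color 3 → {E}. Each edge has distinct colors on its endpoints.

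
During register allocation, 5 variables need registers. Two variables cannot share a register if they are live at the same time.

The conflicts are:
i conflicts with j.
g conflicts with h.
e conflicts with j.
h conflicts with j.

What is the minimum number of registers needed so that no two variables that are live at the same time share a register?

2

e and j conflict, so at least 2 registers are needed.
2 registers suffice: register 1 → {g, j}; register 2 → {i, e, h}. Every pair that conflicts lands in different registers.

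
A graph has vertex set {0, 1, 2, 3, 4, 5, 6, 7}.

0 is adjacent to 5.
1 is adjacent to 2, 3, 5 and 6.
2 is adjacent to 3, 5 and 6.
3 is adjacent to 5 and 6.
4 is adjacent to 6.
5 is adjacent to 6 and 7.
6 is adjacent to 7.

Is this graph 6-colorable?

Yes

The chromatic number is 5. 1, 2, 3, 5, 6 form a clique, so at least 5 colors are needed.
5 colors suffice: color red → {0, 6}; color blue → {4, 5}; color green → {3, 7}; color yellow → {1}; color purple → {2}.
Since 6 ≥ 5, a proper 6-coloring certainly exists.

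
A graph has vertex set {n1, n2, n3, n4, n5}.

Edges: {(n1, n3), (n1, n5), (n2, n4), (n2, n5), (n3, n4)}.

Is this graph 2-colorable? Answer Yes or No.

No

The cycle n3-n4-n2-n5-n1-n3 has odd length 5, so it cannot be 2-colored; at least 3 colors are needed.
So 2 colors are not enough.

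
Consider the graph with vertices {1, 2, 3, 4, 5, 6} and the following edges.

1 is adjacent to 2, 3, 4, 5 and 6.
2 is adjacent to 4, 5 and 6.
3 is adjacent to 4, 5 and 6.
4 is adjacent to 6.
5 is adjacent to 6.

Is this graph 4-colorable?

The chromatic number is 4. 1, 2, 4, 6 form a clique, so at least 4 colors are needed.
4 colors suffice: color red → {1}; color blue → {6}; color green → {2, 3}; color yellow → {4, 5}.
That is already a proper 4-coloring.

Yes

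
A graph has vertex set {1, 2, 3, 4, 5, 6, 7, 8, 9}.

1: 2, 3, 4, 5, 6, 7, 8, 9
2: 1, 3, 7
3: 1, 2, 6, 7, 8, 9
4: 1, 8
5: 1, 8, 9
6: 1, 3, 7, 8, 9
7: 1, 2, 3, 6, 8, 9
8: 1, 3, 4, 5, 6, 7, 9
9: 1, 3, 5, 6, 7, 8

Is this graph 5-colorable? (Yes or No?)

1, 3, 6, 7, 8, 9 form a clique, so at least 6 colors are needed.
So 5 colors are not enough.

No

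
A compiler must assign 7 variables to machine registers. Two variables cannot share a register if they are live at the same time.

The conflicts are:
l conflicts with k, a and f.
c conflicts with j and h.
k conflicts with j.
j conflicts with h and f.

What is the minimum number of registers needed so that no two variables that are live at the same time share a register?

c, j, h all conflict with each other, so at least 3 registers are needed.
3 registers suffice: register 1 → {l, j}; register 2 → {c, k, a, f}; register 3 → {h}. No two conflicting variables share a register.

3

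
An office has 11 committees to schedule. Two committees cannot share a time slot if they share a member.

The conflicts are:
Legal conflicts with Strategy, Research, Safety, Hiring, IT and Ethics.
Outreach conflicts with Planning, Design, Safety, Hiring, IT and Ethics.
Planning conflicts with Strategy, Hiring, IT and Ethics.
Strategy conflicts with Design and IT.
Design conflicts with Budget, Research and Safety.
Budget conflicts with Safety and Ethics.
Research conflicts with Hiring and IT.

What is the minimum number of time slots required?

3

Outreach, Design, Safety all conflict with each other, so at least 3 time slots are needed.
3 time slots suffice: time slot 1 → {Outreach, Strategy, Budget, Research}; time slot 2 → {Legal, Planning, Design}; time slot 3 → {Safety, Hiring, IT, Ethics}. Every pair that conflicts lands in different time slots.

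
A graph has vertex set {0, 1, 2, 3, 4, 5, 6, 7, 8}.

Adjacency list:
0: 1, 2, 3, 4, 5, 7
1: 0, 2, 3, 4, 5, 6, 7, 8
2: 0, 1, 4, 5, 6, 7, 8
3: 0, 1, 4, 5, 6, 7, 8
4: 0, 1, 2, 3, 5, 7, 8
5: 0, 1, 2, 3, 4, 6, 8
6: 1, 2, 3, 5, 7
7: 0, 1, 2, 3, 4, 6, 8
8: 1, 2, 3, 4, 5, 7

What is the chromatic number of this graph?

0, 1, 2, 4, 5 form a clique, so at least 5 colors are needed.
5 colors suffice: color a → {1}; color b → {2, 3}; color c → {5, 7}; color d → {4, 6}; color e → {0, 8}. No two adjacent vertices share a color.

5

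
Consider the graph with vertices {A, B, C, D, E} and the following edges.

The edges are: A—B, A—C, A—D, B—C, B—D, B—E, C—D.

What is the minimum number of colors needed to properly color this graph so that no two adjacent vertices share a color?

4

A, B, C, D are mutually adjacent (a clique of size 4), so at least 4 colors are needed.
4 colors suffice: color 1 → {B}; color 2 → {C, E}; color 3 → {D}; color 4 → {A}. Every edge joins two different colors.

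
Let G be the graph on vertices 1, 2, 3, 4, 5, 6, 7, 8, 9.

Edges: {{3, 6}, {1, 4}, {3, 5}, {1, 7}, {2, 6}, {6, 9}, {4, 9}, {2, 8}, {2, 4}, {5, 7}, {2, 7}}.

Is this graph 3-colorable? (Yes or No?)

Yes

The chromatic number is 3. The cycle 5-3-6-2-7-5 has odd length 5, so it cannot be 2-colored; at least 3 colors are needed.
3 colors suffice: 1=a, 2=a, 3=c, 4=b, 5=a, 6=b, 7=b, 8=b, 9=a.
That is already a proper 3-coloring.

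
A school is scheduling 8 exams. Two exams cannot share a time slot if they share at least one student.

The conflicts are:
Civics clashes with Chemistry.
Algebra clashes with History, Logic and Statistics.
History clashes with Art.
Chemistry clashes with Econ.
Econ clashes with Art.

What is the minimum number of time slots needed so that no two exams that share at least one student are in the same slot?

2

History and Art conflict, so at least 2 time slots are needed.
2 time slots suffice: Civics=2, Algebra=1, History=2, Logic=2, Chemistry=1, Econ=2, Statistics=2, Art=1. No two conflicting exams share a time slot.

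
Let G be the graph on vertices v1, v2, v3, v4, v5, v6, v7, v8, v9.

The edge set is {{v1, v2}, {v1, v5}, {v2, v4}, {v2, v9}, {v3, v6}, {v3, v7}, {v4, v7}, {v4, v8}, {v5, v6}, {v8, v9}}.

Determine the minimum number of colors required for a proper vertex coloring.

The cycle v5-v1-v2-v4-v7-v3-v6-v5 has odd length 7, so it cannot be 2-colored; at least 3 colors are needed.
3 colors suffice: color 1 → {v1, v4, v6, v9}; color 2 → {v2, v5, v7, v8}; color 3 → {v3}. Every edge joins two different colors.

3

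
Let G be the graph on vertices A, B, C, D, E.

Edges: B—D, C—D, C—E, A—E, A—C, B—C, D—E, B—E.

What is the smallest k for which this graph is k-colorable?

4

B, C, D, E are pairwise adjacent (a clique of size 4), so at least 4 colors are needed.
One proper 4-coloring: A=3, B=4, C=2, D=3, E=1. No two adjacent vertices share a color.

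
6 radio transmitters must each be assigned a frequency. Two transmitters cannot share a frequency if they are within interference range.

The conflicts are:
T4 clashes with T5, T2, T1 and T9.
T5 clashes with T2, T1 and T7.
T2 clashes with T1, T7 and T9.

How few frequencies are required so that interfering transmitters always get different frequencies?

4

T4, T5, T2, T1 are mutually in conflict, so at least 4 frequencies are needed.
Using 4 frequencies: T4=2, T5=3, T2=1, T1=4, T7=2, T9=3. No two conflicting transmitters share a frequency.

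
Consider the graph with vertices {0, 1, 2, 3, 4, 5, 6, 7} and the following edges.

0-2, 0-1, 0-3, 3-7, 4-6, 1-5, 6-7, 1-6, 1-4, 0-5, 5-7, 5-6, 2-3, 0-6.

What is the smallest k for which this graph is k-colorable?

0, 1, 5, 6 are mutually adjacent (a clique of size 4), so at least 4 colors are needed.
One proper 4-coloring: 0=red, 1=green, 2=green, 3=blue, 4=red, 5=yellow, 6=blue, 7=red. Each edge has distinct colors on its endpoints.

4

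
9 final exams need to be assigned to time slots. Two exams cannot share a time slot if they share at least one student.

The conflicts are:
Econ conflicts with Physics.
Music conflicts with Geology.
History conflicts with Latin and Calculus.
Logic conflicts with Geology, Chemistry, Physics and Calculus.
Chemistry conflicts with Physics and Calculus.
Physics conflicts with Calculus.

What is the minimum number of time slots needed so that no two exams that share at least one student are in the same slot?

4

Logic, Chemistry, Physics, Calculus are mutually in conflict, so at least 4 time slots are needed.
Using 4 time slots: Econ=2, Music=2, History=1, Logic=2, Geology=1, Latin=2, Chemistry=4, Physics=1, Calculus=3. No two conflicting exams share a time slot.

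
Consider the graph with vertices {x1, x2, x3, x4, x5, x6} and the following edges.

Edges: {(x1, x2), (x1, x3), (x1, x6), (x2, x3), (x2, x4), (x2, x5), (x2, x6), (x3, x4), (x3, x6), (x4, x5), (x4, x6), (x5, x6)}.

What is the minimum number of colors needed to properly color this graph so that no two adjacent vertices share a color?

x1, x2, x3, x6 form a clique, so at least 4 colors are needed.
One proper 4-coloring: x1=yellow, x2=red, x3=green, x4=yellow, x5=green, x6=blue. No two adjacent vertices share a color.

4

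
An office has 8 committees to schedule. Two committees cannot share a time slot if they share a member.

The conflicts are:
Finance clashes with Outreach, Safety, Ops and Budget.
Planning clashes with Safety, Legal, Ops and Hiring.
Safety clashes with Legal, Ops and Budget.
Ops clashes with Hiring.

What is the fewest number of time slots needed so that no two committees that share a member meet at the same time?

Planning, Ops, Hiring pairwise conflict, so at least 3 time slots are needed.
3 time slots suffice: time slot 1 → {Outreach, Safety, Hiring}; time slot 2 → {Finance, Planning}; time slot 3 → {Legal, Ops, Budget}. Each listed conflict is separated.

3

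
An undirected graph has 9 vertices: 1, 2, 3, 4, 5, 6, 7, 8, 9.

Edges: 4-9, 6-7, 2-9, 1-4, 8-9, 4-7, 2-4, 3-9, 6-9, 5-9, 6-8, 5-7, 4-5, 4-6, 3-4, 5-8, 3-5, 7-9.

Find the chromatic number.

4

3, 4, 5, 9 form a clique, so at least 4 colors are needed.
A valid assignment using 4 colors: 1=b, 2=c, 3=d, 4=a, 5=c, 6=c, 7=d, 8=a, 9=b. Every edge joins two different colors.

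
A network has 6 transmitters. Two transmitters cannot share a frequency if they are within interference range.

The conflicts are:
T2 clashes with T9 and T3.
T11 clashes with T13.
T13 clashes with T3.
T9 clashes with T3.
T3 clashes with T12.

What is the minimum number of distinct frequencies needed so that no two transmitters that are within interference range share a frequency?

T2, T9, T3 are mutually in conflict, so at least 3 frequencies are needed.
3 frequencies suffice: frequency 1 → {T11, T3}; frequency 2 → {T13, T9, T12}; frequency 3 → {T2}. Each listed conflict is separated.

3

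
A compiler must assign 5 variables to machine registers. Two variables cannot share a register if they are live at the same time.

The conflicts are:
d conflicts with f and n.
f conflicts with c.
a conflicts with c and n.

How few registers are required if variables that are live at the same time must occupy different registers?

3

The cycle d-f-c-a-n-d has odd length 5, so it cannot be 2-colored; at least 3 registers are needed.
3 registers suffice: d=1, f=2, a=3, c=1, n=2. No two conflicting variables share a register.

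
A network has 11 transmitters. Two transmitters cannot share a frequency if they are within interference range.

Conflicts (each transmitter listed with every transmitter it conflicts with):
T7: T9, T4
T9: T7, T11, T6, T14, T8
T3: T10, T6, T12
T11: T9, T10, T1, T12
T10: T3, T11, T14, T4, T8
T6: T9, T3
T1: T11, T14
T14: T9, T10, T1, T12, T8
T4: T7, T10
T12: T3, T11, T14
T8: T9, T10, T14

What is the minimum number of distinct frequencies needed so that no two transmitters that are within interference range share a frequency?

3

T9, T14, T8 all conflict with each other, so at least 3 frequencies are needed.
3 frequencies suffice: T7=2, T9=1, T3=2, T11=2, T10=1, T6=3, T1=1, T14=2, T4=3, T12=1, T8=3. No two conflicting transmitters share a frequency.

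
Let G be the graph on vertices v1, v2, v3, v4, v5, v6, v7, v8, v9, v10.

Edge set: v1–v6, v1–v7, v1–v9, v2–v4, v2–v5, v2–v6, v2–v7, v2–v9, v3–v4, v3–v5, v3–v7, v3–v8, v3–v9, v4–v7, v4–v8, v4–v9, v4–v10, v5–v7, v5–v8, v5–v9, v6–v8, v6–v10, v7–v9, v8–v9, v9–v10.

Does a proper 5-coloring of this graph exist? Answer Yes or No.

The chromatic number is 4. v2, v5, v7, v9 are mutually adjacent (a clique of size 4), so at least 4 colors are needed.
4 colors suffice: color red → {v6, v9}; color blue → {v7, v8, v10}; color green → {v1, v4, v5}; color yellow → {v2, v3}.
Since 5 ≥ 4, a proper 5-coloring certainly exists.

Yes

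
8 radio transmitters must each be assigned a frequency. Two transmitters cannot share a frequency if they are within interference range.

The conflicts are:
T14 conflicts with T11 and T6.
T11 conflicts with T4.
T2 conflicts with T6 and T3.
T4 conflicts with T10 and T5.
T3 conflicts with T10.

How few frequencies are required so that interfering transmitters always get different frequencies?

3

The cycle T10-T4-T11-T14-T6-T2-T3-T10 has odd length 7, so it cannot be 2-colored; at least 3 frequencies are needed.
3 frequencies suffice: frequency 1 → {T14, T2, T4}; frequency 2 → {T11, T6, T10, T5}; frequency 3 → {T3}. No two conflicting transmitters share a frequency.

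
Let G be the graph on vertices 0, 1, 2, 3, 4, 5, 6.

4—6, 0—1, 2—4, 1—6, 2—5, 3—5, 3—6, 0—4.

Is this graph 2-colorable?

No

The cycle 5-3-6-4-2-5 has odd length 5, so it cannot be 2-colored; at least 3 colors are needed.
So 2 colors are not enough.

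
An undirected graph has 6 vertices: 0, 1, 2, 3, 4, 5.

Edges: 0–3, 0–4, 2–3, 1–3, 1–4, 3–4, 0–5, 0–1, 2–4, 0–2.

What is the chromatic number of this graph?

4

0, 1, 3, 4 are mutually adjacent (a clique of size 4), so at least 4 colors are needed.
A valid assignment using 4 colors: 0=a, 1=d, 2=d, 3=b, 4=c, 5=b. Each edge has distinct colors on its endpoints.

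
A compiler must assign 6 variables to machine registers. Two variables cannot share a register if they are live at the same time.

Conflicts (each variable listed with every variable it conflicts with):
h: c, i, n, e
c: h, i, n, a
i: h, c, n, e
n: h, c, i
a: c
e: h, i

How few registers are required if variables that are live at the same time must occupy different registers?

h, c, i, n all conflict with each other, so at least 4 registers are needed.
4 registers suffice: register 1 → {c, e}; register 2 → {h, a}; register 3 → {i}; register 4 → {n}. Each listed conflict is separated.

4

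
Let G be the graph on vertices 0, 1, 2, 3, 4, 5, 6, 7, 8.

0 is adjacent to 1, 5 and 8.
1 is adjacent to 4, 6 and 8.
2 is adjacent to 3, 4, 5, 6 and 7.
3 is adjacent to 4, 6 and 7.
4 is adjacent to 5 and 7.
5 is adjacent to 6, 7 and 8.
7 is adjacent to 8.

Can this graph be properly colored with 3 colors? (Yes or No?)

2, 4, 5, 7 are mutually adjacent (a clique of size 4), so at least 4 colors are needed.
So 3 colors are not enough.

No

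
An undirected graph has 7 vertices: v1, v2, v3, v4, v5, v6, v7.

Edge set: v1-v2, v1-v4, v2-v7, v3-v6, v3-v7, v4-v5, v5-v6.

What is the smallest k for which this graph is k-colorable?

The cycle v2-v7-v3-v6-v5-v4-v1-v2 has odd length 7, so it cannot be 2-colored; at least 3 colors are needed.
A valid assignment using 3 colors: v1=2, v2=1, v3=2, v4=1, v5=2, v6=1, v7=3. Every edge joins two different colors.

3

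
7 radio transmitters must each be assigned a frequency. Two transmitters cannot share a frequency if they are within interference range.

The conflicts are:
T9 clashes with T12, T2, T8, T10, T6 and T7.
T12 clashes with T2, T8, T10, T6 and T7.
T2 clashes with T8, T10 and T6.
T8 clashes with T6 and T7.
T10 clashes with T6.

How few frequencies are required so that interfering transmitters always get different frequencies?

T9, T12, T2, T8, T6 pairwise conflict, so at least 5 frequencies are needed.
5 frequencies suffice: frequency 1 → {T9}; frequency 2 → {T12}; frequency 3 → {T8, T10}; frequency 4 → {T6, T7}; frequency 5 → {T2}. No two conflicting transmitters share a frequency.

5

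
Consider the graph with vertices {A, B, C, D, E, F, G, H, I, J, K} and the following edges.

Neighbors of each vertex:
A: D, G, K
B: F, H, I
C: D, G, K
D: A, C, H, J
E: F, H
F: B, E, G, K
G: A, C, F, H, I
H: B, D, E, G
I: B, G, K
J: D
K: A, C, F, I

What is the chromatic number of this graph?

2

I and K are adjacent, so at least 2 colors are needed.
One proper 2-coloring: A=2, B=1, C=2, D=1, E=1, F=2, G=1, H=2, I=2, J=2, K=1. No two adjacent vertices share a color.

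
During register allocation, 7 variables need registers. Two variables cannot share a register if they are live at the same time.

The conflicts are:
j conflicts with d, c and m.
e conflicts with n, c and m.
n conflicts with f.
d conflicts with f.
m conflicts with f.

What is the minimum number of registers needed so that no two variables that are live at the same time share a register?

j and m conflict, so at least 2 registers are needed.
A valid assignment using 2 registers: j=2, e=2, n=1, d=1, c=1, m=1, f=2. Each listed conflict is separated.

2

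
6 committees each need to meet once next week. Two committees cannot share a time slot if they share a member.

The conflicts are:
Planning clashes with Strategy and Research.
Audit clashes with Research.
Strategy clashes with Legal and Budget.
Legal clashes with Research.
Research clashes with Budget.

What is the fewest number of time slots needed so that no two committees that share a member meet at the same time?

Planning and Research conflict, so at least 2 time slots are needed.
2 time slots suffice: time slot 1 → {Strategy, Research}; time slot 2 → {Planning, Audit, Legal, Budget}. No two conflicting committees share a time slot.

2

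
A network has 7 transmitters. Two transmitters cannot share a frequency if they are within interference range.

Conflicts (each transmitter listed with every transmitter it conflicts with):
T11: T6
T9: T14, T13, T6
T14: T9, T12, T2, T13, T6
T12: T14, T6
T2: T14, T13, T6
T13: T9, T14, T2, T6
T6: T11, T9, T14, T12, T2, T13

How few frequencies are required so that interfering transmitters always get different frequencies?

T9, T14, T13, T6 all conflict with each other, so at least 4 frequencies are needed.
4 frequencies suffice: frequency 1 → {T6}; frequency 2 → {T11, T14}; frequency 3 → {T12, T13}; frequency 4 → {T9, T2}. Every pair that conflicts lands in different frequencies.

4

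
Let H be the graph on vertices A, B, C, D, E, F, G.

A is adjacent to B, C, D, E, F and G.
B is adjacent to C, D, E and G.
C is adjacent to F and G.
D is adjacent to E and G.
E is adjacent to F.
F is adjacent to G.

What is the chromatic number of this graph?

4

A, B, C, G form a clique, so at least 4 colors are needed.
4 colors suffice: color 1 → {A}; color 2 → {B, F}; color 3 → {E, G}; color 4 → {C, D}. No two adjacent vertices share a color.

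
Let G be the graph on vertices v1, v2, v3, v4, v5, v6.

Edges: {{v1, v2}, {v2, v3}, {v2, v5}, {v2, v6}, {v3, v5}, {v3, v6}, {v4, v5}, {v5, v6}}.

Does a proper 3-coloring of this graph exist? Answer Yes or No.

No

v2, v3, v5, v6 are mutually adjacent (a clique of size 4), so at least 4 colors are needed.
So 3 colors are not enough.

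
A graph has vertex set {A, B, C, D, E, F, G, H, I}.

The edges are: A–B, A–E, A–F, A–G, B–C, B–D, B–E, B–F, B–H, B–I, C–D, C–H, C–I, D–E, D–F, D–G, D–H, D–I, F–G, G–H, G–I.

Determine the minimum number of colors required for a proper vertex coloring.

4

B, C, D, H are pairwise adjacent (a clique of size 4), so at least 4 colors are needed.
A valid assignment using 4 colors: A=red, B=blue, C=green, D=red, E=green, F=green, G=blue, H=yellow, I=yellow. No two adjacent vertices share a color.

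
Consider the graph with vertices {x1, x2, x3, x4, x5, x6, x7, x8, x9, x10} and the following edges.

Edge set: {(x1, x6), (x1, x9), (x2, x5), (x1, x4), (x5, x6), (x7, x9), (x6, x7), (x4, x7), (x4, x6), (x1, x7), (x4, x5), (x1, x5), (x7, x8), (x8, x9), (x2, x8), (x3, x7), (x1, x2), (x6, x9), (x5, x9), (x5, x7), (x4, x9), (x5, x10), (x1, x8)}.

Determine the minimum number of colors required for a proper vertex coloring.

x1, x4, x5, x6, x7, x9 are mutually adjacent (a clique of size 6), so at least 6 colors are needed.
6 colors suffice: color 1 → {x3, x5, x8}; color 2 → {x1, x10}; color 3 → {x2, x7}; color 4 → {x9}; color 5 → {x6}; color 6 → {x4}. Each edge has distinct colors on its endpoints.

6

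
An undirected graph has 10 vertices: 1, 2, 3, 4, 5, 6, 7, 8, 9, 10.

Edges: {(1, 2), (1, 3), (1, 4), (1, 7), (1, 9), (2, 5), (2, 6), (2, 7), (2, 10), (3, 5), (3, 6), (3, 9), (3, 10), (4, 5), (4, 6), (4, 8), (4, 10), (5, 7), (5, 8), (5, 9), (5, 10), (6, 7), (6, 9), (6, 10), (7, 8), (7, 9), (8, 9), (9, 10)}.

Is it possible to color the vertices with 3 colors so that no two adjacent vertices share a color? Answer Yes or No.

3, 6, 9, 10 are pairwise adjacent (a clique of size 4), so at least 4 colors are needed.
So 3 colors are not enough.

No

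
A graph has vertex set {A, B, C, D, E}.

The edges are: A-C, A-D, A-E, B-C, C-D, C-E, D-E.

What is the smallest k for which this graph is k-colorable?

4

A, C, D, E are pairwise adjacent (a clique of size 4), so at least 4 colors are needed.
4 colors suffice: A=4, B=2, C=1, D=2, E=3. Each edge has distinct colors on its endpoints.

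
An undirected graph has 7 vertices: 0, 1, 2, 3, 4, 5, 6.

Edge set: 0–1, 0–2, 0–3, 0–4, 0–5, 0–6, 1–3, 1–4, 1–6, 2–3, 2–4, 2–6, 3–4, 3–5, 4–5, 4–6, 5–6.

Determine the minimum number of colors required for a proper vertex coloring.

4

0, 1, 3, 4 are mutually adjacent (a clique of size 4), so at least 4 colors are needed.
A valid assignment using 4 colors: 0=a, 1=d, 2=d, 3=c, 4=b, 5=d, 6=c. No two adjacent vertices share a color.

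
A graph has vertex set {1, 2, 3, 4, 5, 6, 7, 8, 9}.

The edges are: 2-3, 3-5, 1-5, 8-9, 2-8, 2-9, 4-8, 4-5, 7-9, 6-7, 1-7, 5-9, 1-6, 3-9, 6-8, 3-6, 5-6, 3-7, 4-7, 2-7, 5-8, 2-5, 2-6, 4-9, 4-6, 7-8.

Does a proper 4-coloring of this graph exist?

Yes

The chromatic number is 4. 4, 7, 8, 9 are mutually adjacent (a clique of size 4), so at least 4 colors are needed.
4 colors suffice: 1=green, 2=yellow, 3=green, 4=yellow, 5=red, 6=blue, 7=red, 8=green, 9=blue.
That is already a proper 4-coloring.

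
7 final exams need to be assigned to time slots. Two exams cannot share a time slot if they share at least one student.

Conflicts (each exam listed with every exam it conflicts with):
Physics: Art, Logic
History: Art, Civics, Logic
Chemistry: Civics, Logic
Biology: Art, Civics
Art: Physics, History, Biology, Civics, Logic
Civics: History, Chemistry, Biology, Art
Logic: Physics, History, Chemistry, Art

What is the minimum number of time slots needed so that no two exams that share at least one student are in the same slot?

3

History, Art, Logic are mutually in conflict, so at least 3 time slots are needed.
A valid assignment using 3 time slots: Physics=3, History=3, Chemistry=1, Biology=3, Art=1, Civics=2, Logic=2. Each listed conflict is separated.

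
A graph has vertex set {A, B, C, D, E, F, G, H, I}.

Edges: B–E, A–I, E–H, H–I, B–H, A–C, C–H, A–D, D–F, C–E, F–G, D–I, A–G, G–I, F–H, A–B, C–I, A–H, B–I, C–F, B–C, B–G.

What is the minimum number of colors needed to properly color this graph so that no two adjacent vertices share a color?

5

A, B, C, H, I are mutually adjacent (a clique of size 5), so at least 5 colors are needed.
A valid assignment using 5 colors: A=yellow, B=blue, C=green, D=red, E=yellow, F=blue, G=red, H=red, I=purple. Every edge joins two different colors.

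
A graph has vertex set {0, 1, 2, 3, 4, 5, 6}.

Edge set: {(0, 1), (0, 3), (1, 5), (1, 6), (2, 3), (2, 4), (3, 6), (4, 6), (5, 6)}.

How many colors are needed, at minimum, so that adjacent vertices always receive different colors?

1, 5, 6 are pairwise adjacent, so at least 3 colors are needed.
3 colors suffice: color a → {0, 2, 6}; color b → {1, 3, 4}; color c → {5}. Every edge joins two different colors.

3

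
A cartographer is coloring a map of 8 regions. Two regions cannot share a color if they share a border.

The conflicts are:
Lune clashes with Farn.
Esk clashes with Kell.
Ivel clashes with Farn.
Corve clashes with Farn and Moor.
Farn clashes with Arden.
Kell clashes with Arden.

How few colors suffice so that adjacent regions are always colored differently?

Lune and Farn conflict, so at least 2 colors are needed.
2 colors suffice: color 1 → {Farn, Kell, Moor}; color 2 → {Lune, Esk, Ivel, Corve, Arden}. Every pair that conflicts lands in different colors.

2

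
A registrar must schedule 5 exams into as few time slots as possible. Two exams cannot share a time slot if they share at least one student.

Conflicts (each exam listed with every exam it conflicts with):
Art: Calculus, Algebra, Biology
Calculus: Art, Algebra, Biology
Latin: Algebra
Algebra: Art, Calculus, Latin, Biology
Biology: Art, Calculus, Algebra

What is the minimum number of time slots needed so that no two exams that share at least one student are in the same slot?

Art, Calculus, Algebra, Biology pairwise conflict, so at least 4 time slots are needed.
4 time slots suffice: Art=2, Calculus=3, Latin=2, Algebra=1, Biology=4. Each listed conflict is separated.

4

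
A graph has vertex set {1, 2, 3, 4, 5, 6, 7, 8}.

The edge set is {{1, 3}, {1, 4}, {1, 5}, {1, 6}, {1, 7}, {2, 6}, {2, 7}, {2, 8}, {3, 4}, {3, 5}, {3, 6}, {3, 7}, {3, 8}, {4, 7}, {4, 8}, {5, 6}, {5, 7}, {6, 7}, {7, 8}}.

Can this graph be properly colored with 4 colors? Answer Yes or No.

1, 3, 5, 6, 7 are pairwise adjacent (a clique of size 5), so at least 5 colors are needed.
So 4 colors are not enough.

No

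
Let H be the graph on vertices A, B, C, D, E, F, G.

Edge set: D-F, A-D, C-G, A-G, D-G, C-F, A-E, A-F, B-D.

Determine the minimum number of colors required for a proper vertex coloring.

3

A, D, G are mutually adjacent, so at least 3 colors are needed.
A valid assignment using 3 colors: A=2, B=2, C=1, D=1, E=1, F=3, G=3. No two adjacent vertices share a color.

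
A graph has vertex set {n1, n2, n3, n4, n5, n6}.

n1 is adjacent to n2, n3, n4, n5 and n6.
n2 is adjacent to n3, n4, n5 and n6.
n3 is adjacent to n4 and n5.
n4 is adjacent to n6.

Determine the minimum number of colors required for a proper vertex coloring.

4

n1, n2, n3, n4 are mutually adjacent (a clique of size 4), so at least 4 colors are needed.
4 colors suffice: color R → {n1}; color B → {n2}; color G → {n3, n6}; color Y → {n4, n5}. Every edge joins two different colors.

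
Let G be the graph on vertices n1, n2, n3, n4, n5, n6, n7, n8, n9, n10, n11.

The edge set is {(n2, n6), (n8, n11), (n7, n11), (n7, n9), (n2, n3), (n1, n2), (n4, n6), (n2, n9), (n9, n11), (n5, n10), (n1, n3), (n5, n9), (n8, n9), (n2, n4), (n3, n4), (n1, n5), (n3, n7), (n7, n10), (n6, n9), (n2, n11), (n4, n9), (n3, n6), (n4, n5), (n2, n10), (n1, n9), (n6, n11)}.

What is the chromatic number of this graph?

4

n2, n3, n4, n6 are pairwise adjacent (a clique of size 4), so at least 4 colors are needed.
4 colors suffice: color 1 → {n3, n9, n10}; color 2 → {n2, n5, n7, n8}; color 3 → {n1, n4, n11}; color 4 → {n6}. Every edge joins two different colors.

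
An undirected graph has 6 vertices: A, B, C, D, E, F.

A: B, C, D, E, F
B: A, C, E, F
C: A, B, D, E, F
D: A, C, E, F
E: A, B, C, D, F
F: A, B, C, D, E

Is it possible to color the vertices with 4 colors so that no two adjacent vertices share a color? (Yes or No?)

A, B, C, E, F are mutually adjacent (a clique of size 5), so at least 5 colors are needed.
So 4 colors are not enough.

No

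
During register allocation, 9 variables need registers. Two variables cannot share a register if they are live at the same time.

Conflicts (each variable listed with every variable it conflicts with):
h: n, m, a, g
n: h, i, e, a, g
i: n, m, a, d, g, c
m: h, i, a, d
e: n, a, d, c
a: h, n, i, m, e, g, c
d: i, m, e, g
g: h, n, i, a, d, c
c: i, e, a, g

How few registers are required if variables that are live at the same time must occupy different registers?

h, n, a, g are mutually in conflict, so at least 4 registers are needed.
4 registers suffice: register 1 → {a, d}; register 2 → {h, i, e}; register 3 → {m, g}; register 4 → {n, c}. No two conflicting variables share a register.

4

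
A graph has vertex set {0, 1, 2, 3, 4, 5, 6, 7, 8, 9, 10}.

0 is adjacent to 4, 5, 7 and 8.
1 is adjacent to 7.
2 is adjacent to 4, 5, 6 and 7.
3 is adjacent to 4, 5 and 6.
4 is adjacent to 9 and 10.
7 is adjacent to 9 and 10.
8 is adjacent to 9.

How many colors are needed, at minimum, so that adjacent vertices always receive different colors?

2

8 and 9 are adjacent, so at least 2 colors are needed.
2 colors suffice: color red → {4, 5, 6, 7, 8}; color blue → {0, 1, 2, 3, 9, 10}. Each edge has distinct colors on its endpoints.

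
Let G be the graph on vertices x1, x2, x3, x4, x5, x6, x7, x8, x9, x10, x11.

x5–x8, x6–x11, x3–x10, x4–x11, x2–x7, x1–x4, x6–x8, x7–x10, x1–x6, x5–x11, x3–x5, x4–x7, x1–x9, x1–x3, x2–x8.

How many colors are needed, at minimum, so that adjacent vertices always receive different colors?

3

The cycle x5-x3-x1-x6-x8-x5 has odd length 5, so it cannot be 2-colored; at least 3 colors are needed.
3 colors suffice: color 1 → {x1, x7, x8, x11}; color 2 → {x2, x3, x4, x6, x9}; color 3 → {x5, x10}. Every edge joins two different colors.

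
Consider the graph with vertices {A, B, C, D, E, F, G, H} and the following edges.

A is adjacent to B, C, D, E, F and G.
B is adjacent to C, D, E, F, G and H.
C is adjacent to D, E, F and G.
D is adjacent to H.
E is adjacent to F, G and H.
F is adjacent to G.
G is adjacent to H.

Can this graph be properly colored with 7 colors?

Yes

The chromatic number is 6. A, B, C, E, F, G are pairwise adjacent (a clique of size 6), so at least 6 colors are needed.
6 colors suffice: color 1 → {B}; color 2 → {C, H}; color 3 → {D, G}; color 4 → {E}; color 5 → {A}; color 6 → {F}.
Since 7 ≥ 6, a proper 7-coloring certainly exists.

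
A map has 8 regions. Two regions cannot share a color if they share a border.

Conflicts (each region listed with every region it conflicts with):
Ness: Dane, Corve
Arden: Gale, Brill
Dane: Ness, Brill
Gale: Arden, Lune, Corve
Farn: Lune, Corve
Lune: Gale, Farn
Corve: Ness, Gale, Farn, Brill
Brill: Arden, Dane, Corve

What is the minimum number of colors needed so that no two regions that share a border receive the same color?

Farn and Lune conflict, so at least 2 colors are needed.
2 colors suffice: color 1 → {Arden, Dane, Lune, Corve}; color 2 → {Ness, Gale, Farn, Brill}. No two conflicting regions share a color.

2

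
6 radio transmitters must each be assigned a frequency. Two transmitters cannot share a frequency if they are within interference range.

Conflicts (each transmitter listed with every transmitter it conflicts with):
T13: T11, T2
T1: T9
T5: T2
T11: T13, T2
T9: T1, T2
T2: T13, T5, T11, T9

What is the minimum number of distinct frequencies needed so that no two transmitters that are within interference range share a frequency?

3

T13, T11, T2 all conflict with each other, so at least 3 frequencies are needed.
Using 3 frequencies: T13=2, T1=1, T5=2, T11=3, T9=2, T2=1. No two conflicting transmitters share a frequency.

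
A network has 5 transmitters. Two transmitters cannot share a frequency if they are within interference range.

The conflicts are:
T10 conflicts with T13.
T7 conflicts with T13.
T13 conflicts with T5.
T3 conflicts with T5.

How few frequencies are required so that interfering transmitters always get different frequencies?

2

T7 and T13 conflict, so at least 2 frequencies are needed.
2 frequencies suffice: frequency 1 → {T13, T3}; frequency 2 → {T10, T7, T5}. Each listed conflict is separated.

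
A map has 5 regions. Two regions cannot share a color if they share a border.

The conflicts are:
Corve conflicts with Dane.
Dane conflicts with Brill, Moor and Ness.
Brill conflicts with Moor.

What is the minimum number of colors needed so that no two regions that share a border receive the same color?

3

Dane, Brill, Moor are mutually in conflict, so at least 3 colors are needed.
3 colors suffice: color 1 → {Dane}; color 2 → {Corve, Moor, Ness}; color 3 → {Brill}. Each listed conflict is separated.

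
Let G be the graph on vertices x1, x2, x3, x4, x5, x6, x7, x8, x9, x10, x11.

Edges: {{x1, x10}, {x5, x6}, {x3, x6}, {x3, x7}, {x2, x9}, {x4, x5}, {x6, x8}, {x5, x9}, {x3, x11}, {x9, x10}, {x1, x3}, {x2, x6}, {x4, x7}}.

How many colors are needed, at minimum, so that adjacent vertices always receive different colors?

3

The cycle x6-x5-x4-x7-x3-x6 has odd length 5, so it cannot be 2-colored; at least 3 colors are needed.
3 colors suffice: color R → {x1, x4, x6, x9, x11}; color B → {x2, x3, x5, x8, x10}; color G → {x7}. Each edge has distinct colors on its endpoints.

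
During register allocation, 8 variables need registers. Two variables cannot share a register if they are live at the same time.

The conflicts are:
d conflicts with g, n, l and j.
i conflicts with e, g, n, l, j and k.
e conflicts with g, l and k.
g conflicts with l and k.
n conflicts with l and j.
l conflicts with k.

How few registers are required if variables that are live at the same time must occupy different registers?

5

i, e, g, l, k all conflict with each other, so at least 5 registers are needed.
A valid assignment using 5 registers: d=2, i=2, e=5, g=3, n=3, l=1, j=1, k=4. Every pair that conflicts lands in different registers.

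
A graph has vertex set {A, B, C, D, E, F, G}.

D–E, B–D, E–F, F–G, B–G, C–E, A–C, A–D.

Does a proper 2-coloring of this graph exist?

The cycle B-D-E-F-G-B has odd length 5, so it cannot be 2-colored; at least 3 colors are needed.
So 2 colors are not enough.

No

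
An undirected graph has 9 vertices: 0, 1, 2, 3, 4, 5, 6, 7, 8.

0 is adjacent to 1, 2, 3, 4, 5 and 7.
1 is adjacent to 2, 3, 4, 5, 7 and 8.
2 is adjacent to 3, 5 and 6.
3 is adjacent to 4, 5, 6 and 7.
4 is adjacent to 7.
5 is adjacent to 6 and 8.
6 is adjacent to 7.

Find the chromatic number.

0, 1, 3, 4, 7 are mutually adjacent (a clique of size 5), so at least 5 colors are needed.
5 colors suffice: color a → {1, 6}; color b → {3, 8}; color c → {0}; color d → {5, 7}; color e → {2, 4}. Each edge has distinct colors on its endpoints.

5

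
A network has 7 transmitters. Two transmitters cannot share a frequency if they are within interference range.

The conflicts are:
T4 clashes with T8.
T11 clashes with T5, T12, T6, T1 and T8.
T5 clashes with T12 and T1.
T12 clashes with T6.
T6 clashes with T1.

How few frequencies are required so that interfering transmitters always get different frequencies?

3

T11, T6, T1 all conflict with each other, so at least 3 frequencies are needed.
A valid assignment using 3 frequencies: T4=1, T11=1, T5=2, T12=3, T6=2, T1=3, T8=2. No two conflicting transmitters share a frequency.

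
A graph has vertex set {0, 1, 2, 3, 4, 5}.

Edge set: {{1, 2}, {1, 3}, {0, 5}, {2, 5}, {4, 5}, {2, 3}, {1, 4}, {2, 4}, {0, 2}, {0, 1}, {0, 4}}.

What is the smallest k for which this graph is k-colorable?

0, 1, 2, 4 are pairwise adjacent (a clique of size 4), so at least 4 colors are needed.
4 colors suffice: color a → {2}; color b → {1, 5}; color c → {3, 4}; color d → {0}. Each edge has distinct colors on its endpoints.

4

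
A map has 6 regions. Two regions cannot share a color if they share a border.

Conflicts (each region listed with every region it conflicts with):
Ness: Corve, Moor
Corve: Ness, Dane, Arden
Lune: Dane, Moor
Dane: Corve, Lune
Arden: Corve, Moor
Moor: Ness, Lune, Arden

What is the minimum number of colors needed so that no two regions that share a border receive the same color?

The cycle Moor-Ness-Corve-Dane-Lune-Moor has odd length 5, so it cannot be 2-colored; at least 3 colors are needed.
3 colors suffice: color 1 → {Corve, Moor}; color 2 → {Ness, Dane, Arden}; color 3 → {Lune}. Each listed conflict is separated.

3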